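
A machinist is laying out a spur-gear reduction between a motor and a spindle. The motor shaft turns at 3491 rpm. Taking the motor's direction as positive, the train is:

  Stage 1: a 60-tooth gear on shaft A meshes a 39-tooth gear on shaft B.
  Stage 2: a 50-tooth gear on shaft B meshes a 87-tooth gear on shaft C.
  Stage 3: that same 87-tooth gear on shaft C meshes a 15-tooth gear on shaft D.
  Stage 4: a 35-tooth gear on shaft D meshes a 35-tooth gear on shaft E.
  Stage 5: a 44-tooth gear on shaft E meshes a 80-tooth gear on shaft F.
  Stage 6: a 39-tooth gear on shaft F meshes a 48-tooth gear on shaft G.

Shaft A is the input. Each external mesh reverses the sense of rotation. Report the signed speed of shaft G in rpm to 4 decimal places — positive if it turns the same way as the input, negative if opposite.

Stage 1 [60T→39T]: ω = 3491.0000×60/39 = 5370.7692 rpm, dir flips to −; running = −5370.7692
Stage 2 [50T→87T]: ω = 5370.7692×50/87 = 3086.6490 rpm, dir flips to +; running = +3086.6490
Stage 3 [87T→15T]: ω = 3086.6490×87/15 = 17902.5641 rpm, dir flips to −; running = −17902.5641
Stage 4 [35T→35T]: ω = 17902.5641×35/35 = 17902.5641 rpm, dir flips to +; running = +17902.5641
Stage 5 [44T→80T]: ω = 17902.5641×44/80 = 9846.4103 rpm, dir flips to −; running = −9846.4103
Stage 6 [39T→48T]: ω = 9846.4103×39/48 = 8000.2083 rpm, dir flips to +; running = +8000.2083

+8000.2083 rpm (same as input, |ω| = 8000.2083 rpm)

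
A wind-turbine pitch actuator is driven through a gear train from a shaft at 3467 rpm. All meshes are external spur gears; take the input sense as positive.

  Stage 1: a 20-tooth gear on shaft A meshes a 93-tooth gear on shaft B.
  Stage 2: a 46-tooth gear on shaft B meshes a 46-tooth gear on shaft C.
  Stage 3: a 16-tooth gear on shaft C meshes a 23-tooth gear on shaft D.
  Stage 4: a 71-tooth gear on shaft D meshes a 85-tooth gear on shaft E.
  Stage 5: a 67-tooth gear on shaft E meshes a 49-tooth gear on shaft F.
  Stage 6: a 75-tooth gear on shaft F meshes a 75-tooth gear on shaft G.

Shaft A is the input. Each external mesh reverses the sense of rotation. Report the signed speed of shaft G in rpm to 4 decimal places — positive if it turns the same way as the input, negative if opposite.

Stage 1 [20T→93T]: ω = 3467.0000×20/93 = 745.5914 rpm, dir flips to −; running = −745.5914
Stage 2 [46T→46T]: ω = 745.5914×46/46 = 745.5914 rpm, dir flips to +; running = +745.5914
Stage 3 [16T→23T]: ω = 745.5914×16/23 = 518.6723 rpm, dir flips to −; running = −518.6723
Stage 4 [71T→85T]: ω = 518.6723×71/85 = 433.2439 rpm, dir flips to +; running = +433.2439
Stage 5 [67T→49T]: ω = 433.2439×67/49 = 592.3947 rpm, dir flips to −; running = −592.3947
Stage 6 [75T→75T]: ω = 592.3947×75/75 = 592.3947 rpm, dir flips to +; running = +592.3947

+592.3947 rpm (same as input, |ω| = 592.3947 rpm)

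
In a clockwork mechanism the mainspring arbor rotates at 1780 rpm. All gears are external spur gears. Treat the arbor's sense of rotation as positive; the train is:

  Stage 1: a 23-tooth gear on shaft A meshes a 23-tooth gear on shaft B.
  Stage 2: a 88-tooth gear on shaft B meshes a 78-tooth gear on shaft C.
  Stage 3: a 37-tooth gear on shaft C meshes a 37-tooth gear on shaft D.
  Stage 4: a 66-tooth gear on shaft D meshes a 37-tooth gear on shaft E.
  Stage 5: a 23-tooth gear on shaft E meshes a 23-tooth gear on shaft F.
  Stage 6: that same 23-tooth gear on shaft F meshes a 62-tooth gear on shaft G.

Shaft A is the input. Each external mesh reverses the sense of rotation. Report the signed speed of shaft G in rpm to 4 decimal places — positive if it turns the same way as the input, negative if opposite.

Stage 1 [23T→23T]: ω = 1780.0000×23/23 = 1780.0000 rpm, dir flips to −; running = −1780.0000
Stage 2 [88T→78T]: ω = 1780.0000×88/78 = 2008.2051 rpm, dir flips to +; running = +2008.2051
Stage 3 [37T→37T]: ω = 2008.2051×37/37 = 2008.2051 rpm, dir flips to −; running = −2008.2051
Stage 4 [66T→37T]: ω = 2008.2051×66/37 = 3582.2037 rpm, dir flips to +; running = +3582.2037
Stage 5 [23T→23T]: ω = 3582.2037×23/23 = 3582.2037 rpm, dir flips to −; running = −3582.2037
Stage 6 [23T→62T]: ω = 3582.2037×23/62 = 1328.8820 rpm, dir flips to +; running = +1328.8820

+1328.8820 rpm (same as input, |ω| = 1328.8820 rpm)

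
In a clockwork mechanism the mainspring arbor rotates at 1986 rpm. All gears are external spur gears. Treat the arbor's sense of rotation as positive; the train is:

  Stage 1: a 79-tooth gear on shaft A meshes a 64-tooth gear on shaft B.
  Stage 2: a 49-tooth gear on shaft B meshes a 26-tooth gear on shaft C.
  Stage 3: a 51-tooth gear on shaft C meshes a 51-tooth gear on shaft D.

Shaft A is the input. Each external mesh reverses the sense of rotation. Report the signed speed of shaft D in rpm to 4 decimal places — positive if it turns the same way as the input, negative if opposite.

-4620.0757 rpm (opposite to input, |ω| = 4620.0757 rpm)

Stage 1 [79T→64T]: ω = 1986.0000×79/64 = 2451.4688 rpm, dir flips to −; running = −2451.4688
Stage 2 [49T→26T]: ω = 2451.4688×49/26 = 4620.0757 rpm, dir flips to +; running = +4620.0757
Stage 3 [51T→51T]: ω = 4620.0757×51/51 = 4620.0757 rpm, dir flips to −; running = −4620.0757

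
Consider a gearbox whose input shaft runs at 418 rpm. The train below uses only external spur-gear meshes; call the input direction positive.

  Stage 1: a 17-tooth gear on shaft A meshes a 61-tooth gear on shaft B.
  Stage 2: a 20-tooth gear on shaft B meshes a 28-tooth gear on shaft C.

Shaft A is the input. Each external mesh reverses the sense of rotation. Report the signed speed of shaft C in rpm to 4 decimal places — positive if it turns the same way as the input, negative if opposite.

+83.2084 rpm (same as input, |ω| = 83.2084 rpm)

Stage 1 [17T→61T]: ω = 418.0000×17/61 = 116.4918 rpm, dir flips to −; running = −116.4918
Stage 2 [20T→28T]: ω = 116.4918×20/28 = 83.2084 rpm, dir flips to +; running = +83.2084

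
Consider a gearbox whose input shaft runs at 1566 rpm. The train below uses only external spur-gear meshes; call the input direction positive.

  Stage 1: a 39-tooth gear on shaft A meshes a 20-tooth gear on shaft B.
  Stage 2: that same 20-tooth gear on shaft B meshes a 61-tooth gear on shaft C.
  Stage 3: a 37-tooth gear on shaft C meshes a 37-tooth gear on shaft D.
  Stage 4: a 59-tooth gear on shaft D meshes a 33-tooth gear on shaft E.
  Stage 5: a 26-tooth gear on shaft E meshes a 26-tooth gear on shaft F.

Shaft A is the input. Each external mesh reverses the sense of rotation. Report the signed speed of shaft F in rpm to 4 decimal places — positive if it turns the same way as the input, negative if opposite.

-1790.0477 rpm (opposite to input, |ω| = 1790.0477 rpm)

Stage 1 [39T→20T]: ω = 1566.0000×39/20 = 3053.7000 rpm, dir flips to −; running = −3053.7000
Stage 2 [20T→61T]: ω = 3053.7000×20/61 = 1001.2131 rpm, dir flips to +; running = +1001.2131
Stage 3 [37T→37T]: ω = 1001.2131×37/37 = 1001.2131 rpm, dir flips to −; running = −1001.2131
Stage 4 [59T→33T]: ω = 1001.2131×59/33 = 1790.0477 rpm, dir flips to +; running = +1790.0477
Stage 5 [26T→26T]: ω = 1790.0477×26/26 = 1790.0477 rpm, dir flips to −; running = −1790.0477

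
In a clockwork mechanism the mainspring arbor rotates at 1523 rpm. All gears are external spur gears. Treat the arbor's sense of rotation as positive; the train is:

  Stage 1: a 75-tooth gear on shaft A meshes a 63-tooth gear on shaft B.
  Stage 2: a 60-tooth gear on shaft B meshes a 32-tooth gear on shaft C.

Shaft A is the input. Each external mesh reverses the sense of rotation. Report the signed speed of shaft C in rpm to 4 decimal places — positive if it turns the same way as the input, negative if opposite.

Stage 1 [75T→63T]: ω = 1523.0000×75/63 = 1813.0952 rpm, dir flips to −; running = −1813.0952
Stage 2 [60T→32T]: ω = 1813.0952×60/32 = 3399.5536 rpm, dir flips to +; running = +3399.5536

+3399.5536 rpm (same as input, |ω| = 3399.5536 rpm)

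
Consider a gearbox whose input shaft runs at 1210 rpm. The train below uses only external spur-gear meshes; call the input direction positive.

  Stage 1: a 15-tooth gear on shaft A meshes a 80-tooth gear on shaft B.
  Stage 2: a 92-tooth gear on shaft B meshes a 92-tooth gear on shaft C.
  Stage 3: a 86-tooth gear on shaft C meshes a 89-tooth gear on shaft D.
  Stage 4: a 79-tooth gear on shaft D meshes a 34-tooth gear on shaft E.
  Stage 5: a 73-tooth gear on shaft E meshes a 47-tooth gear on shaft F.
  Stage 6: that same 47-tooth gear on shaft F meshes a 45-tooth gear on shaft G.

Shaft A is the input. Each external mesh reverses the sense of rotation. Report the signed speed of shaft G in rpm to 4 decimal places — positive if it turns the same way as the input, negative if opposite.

Stage 1 [15T→80T]: ω = 1210.0000×15/80 = 226.8750 rpm, dir flips to −; running = −226.8750
Stage 2 [92T→92T]: ω = 226.8750×92/92 = 226.8750 rpm, dir flips to +; running = +226.8750
Stage 3 [86T→89T]: ω = 226.8750×86/89 = 219.2275 rpm, dir flips to −; running = −219.2275
Stage 4 [79T→34T]: ω = 219.2275×79/34 = 509.3816 rpm, dir flips to +; running = +509.3816
Stage 5 [73T→47T]: ω = 509.3816×73/47 = 791.1672 rpm, dir flips to −; running = −791.1672
Stage 6 [47T→45T]: ω = 791.1672×47/45 = 826.3302 rpm, dir flips to +; running = +826.3302

+826.3302 rpm (same as input, |ω| = 826.3302 rpm)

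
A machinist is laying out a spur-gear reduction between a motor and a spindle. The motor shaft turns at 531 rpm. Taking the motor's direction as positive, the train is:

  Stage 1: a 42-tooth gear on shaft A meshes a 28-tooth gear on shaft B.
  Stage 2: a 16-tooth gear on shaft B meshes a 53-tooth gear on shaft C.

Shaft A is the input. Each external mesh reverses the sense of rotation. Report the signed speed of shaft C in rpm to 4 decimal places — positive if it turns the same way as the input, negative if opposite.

Stage 1 [42T→28T]: ω = 531.0000×42/28 = 796.5000 rpm, dir flips to −; running = −796.5000
Stage 2 [16T→53T]: ω = 796.5000×16/53 = 240.4528 rpm, dir flips to +; running = +240.4528

+240.4528 rpm (same as input, |ω| = 240.4528 rpm)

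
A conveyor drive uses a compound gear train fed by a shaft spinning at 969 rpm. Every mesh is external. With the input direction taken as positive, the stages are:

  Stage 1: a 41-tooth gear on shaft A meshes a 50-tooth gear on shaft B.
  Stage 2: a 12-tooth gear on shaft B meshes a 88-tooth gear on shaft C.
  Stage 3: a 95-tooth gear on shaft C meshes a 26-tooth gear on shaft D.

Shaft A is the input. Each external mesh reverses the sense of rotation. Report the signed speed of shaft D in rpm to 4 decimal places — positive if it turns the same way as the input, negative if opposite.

-395.9009 rpm (opposite to input, |ω| = 395.9009 rpm)

Stage 1 [41T→50T]: ω = 969.0000×41/50 = 794.5800 rpm, dir flips to −; running = −794.5800
Stage 2 [12T→88T]: ω = 794.5800×12/88 = 108.3518 rpm, dir flips to +; running = +108.3518
Stage 3 [95T→26T]: ω = 108.3518×95/26 = 395.9009 rpm, dir flips to −; running = −395.9009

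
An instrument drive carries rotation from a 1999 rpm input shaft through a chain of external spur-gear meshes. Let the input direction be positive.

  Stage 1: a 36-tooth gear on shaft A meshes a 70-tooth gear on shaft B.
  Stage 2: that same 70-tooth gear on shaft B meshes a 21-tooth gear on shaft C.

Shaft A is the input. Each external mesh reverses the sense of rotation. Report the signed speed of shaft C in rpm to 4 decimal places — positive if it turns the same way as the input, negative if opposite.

+3426.8571 rpm (same as input, |ω| = 3426.8571 rpm)

Stage 1 [36T→70T]: ω = 1999.0000×36/70 = 1028.0571 rpm, dir flips to −; running = −1028.0571
Stage 2 [70T→21T]: ω = 1028.0571×70/21 = 3426.8571 rpm, dir flips to +; running = +3426.8571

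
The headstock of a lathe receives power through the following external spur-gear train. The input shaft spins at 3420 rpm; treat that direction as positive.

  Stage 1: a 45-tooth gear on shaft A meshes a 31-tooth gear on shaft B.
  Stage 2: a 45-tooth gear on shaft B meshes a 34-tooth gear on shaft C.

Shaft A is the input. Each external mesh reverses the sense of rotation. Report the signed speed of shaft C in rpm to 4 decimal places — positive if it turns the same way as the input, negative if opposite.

+6570.6831 rpm (same as input, |ω| = 6570.6831 rpm)

Stage 1 [45T→31T]: ω = 3420.0000×45/31 = 4964.5161 rpm, dir flips to −; running = −4964.5161
Stage 2 [45T→34T]: ω = 4964.5161×45/34 = 6570.6831 rpm, dir flips to +; running = +6570.6831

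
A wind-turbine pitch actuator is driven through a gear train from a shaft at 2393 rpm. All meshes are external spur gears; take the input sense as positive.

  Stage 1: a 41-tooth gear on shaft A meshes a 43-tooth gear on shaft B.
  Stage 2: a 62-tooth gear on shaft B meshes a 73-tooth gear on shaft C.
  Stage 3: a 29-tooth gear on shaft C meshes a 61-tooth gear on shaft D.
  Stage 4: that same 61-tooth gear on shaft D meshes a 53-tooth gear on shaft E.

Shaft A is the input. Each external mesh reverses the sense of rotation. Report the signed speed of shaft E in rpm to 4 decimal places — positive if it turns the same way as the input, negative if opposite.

Stage 1 [41T→43T]: ω = 2393.0000×41/43 = 2281.6977 rpm, dir flips to −; running = −2281.6977
Stage 2 [62T→73T]: ω = 2281.6977×62/73 = 1937.8802 rpm, dir flips to +; running = +1937.8802
Stage 3 [29T→61T]: ω = 1937.8802×29/61 = 921.2873 rpm, dir flips to −; running = −921.2873
Stage 4 [61T→53T]: ω = 921.2873×61/53 = 1060.3496 rpm, dir flips to +; running = +1060.3496

+1060.3496 rpm (same as input, |ω| = 1060.3496 rpm)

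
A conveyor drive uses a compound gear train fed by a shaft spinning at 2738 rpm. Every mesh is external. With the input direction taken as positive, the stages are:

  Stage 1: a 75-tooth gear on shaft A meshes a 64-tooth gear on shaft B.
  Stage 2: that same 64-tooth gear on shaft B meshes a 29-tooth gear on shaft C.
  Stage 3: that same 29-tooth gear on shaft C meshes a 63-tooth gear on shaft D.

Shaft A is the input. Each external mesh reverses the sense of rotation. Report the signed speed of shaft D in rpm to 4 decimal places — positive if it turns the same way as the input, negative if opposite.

-3259.5238 rpm (opposite to input, |ω| = 3259.5238 rpm)

Stage 1 [75T→64T]: ω = 2738.0000×75/64 = 3208.5938 rpm, dir flips to −; running = −3208.5938
Stage 2 [64T→29T]: ω = 3208.5938×64/29 = 7081.0345 rpm, dir flips to +; running = +7081.0345
Stage 3 [29T→63T]: ω = 7081.0345×29/63 = 3259.5238 rpm, dir flips to −; running = −3259.5238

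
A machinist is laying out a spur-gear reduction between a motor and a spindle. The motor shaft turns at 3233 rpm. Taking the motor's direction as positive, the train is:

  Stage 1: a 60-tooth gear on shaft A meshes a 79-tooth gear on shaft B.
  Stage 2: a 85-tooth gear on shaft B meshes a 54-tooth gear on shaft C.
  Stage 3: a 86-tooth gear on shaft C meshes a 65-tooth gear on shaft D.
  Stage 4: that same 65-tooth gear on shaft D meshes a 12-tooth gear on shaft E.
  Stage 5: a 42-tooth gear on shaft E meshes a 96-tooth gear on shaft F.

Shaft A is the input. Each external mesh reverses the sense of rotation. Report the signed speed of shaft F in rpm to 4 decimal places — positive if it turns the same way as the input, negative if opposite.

Stage 1 [60T→79T]: ω = 3233.0000×60/79 = 2455.4430 rpm, dir flips to −; running = −2455.4430
Stage 2 [85T→54T]: ω = 2455.4430×85/54 = 3865.0492 rpm, dir flips to +; running = +3865.0492
Stage 3 [86T→65T]: ω = 3865.0492×86/65 = 5113.7574 rpm, dir flips to −; running = −5113.7574
Stage 4 [65T→12T]: ω = 5113.7574×65/12 = 27699.5195 rpm, dir flips to +; running = +27699.5195
Stage 5 [42T→96T]: ω = 27699.5195×42/96 = 12118.5398 rpm, dir flips to −; running = −12118.5398

-12118.5398 rpm (opposite to input, |ω| = 12118.5398 rpm)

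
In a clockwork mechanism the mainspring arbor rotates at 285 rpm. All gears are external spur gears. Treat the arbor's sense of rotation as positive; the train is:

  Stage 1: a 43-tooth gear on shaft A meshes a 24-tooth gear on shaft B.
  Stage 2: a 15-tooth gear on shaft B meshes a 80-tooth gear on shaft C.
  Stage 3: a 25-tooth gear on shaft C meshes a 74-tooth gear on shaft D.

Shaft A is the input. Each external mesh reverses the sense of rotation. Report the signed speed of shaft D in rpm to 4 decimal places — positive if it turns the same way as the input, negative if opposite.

Stage 1 [43T→24T]: ω = 285.0000×43/24 = 510.6250 rpm, dir flips to −; running = −510.6250
Stage 2 [15T→80T]: ω = 510.6250×15/80 = 95.7422 rpm, dir flips to +; running = +95.7422
Stage 3 [25T→74T]: ω = 95.7422×25/74 = 32.3453 rpm, dir flips to −; running = −32.3453

-32.3453 rpm (opposite to input, |ω| = 32.3453 rpm)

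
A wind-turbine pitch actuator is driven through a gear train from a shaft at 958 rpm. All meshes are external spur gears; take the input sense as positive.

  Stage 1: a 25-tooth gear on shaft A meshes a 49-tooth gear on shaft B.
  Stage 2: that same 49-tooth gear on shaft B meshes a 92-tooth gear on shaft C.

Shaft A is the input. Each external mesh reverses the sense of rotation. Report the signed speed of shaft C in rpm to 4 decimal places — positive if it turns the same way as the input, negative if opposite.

Stage 1 [25T→49T]: ω = 958.0000×25/49 = 488.7755 rpm, dir flips to −; running = −488.7755
Stage 2 [49T→92T]: ω = 488.7755×49/92 = 260.3261 rpm, dir flips to +; running = +260.3261

+260.3261 rpm (same as input, |ω| = 260.3261 rpm)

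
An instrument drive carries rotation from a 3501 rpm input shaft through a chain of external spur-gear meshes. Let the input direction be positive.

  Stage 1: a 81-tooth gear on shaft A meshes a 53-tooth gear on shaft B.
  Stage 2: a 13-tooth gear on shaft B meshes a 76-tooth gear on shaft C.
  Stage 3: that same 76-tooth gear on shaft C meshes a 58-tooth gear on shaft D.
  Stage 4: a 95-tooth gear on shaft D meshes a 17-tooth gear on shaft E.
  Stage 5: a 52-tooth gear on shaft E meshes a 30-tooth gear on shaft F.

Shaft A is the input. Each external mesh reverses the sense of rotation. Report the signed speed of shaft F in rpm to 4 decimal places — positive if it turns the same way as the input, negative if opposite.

Stage 1 [81T→53T]: ω = 3501.0000×81/53 = 5350.5849 rpm, dir flips to −; running = −5350.5849
Stage 2 [13T→76T]: ω = 5350.5849×13/76 = 915.2316 rpm, dir flips to +; running = +915.2316
Stage 3 [76T→58T]: ω = 915.2316×76/58 = 1199.2690 rpm, dir flips to −; running = −1199.2690
Stage 4 [95T→17T]: ω = 1199.2690×95/17 = 6701.7975 rpm, dir flips to +; running = +6701.7975
Stage 5 [52T→30T]: ω = 6701.7975×52/30 = 11616.4490 rpm, dir flips to −; running = −11616.4490

-11616.4490 rpm (opposite to input, |ω| = 11616.4490 rpm)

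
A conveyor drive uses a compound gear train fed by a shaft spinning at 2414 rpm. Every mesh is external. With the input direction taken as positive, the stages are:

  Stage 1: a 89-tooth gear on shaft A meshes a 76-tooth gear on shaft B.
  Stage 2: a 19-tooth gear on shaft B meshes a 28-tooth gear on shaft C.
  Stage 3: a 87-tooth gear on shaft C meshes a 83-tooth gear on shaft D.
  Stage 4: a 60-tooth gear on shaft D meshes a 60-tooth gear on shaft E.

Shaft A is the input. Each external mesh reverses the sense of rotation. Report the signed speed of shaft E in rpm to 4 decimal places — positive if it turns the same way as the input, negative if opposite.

+2010.7145 rpm (same as input, |ω| = 2010.7145 rpm)

Stage 1 [89T→76T]: ω = 2414.0000×89/76 = 2826.9211 rpm, dir flips to −; running = −2826.9211
Stage 2 [19T→28T]: ω = 2826.9211×19/28 = 1918.2679 rpm, dir flips to +; running = +1918.2679
Stage 3 [87T→83T]: ω = 1918.2679×87/83 = 2010.7145 rpm, dir flips to −; running = −2010.7145
Stage 4 [60T→60T]: ω = 2010.7145×60/60 = 2010.7145 rpm, dir flips to +; running = +2010.7145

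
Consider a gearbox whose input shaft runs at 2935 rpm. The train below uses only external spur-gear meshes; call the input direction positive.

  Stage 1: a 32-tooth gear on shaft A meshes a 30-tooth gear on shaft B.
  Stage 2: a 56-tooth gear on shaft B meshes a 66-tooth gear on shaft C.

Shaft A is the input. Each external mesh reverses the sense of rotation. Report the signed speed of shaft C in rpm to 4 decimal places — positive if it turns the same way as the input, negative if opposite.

Stage 1 [32T→30T]: ω = 2935.0000×32/30 = 3130.6667 rpm, dir flips to −; running = −3130.6667
Stage 2 [56T→66T]: ω = 3130.6667×56/66 = 2656.3232 rpm, dir flips to +; running = +2656.3232

+2656.3232 rpm (same as input, |ω| = 2656.3232 rpm)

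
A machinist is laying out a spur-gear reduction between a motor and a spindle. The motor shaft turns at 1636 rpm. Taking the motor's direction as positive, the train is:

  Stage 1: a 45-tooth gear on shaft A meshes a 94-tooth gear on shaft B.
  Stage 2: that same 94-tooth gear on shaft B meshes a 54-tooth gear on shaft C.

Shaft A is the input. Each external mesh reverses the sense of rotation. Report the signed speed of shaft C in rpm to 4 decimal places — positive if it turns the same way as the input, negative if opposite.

+1363.3333 rpm (same as input, |ω| = 1363.3333 rpm)

Stage 1 [45T→94T]: ω = 1636.0000×45/94 = 783.1915 rpm, dir flips to −; running = −783.1915
Stage 2 [94T→54T]: ω = 783.1915×94/54 = 1363.3333 rpm, dir flips to +; running = +1363.3333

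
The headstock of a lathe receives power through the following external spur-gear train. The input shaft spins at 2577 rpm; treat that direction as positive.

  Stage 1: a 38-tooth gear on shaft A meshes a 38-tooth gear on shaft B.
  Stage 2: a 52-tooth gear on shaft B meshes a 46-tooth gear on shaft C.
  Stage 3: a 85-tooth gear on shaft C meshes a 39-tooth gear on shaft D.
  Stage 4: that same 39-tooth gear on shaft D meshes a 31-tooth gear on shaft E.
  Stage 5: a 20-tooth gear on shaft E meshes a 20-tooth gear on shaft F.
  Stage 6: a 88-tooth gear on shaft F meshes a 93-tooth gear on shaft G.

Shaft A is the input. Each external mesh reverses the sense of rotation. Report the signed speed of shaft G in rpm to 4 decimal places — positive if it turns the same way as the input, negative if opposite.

+7558.1740 rpm (same as input, |ω| = 7558.1740 rpm)

Stage 1 [38T→38T]: ω = 2577.0000×38/38 = 2577.0000 rpm, dir flips to −; running = −2577.0000
Stage 2 [52T→46T]: ω = 2577.0000×52/46 = 2913.1304 rpm, dir flips to +; running = +2913.1304
Stage 3 [85T→39T]: ω = 2913.1304×85/39 = 6349.1304 rpm, dir flips to −; running = −6349.1304
Stage 4 [39T→31T]: ω = 6349.1304×39/31 = 7987.6157 rpm, dir flips to +; running = +7987.6157
Stage 5 [20T→20T]: ω = 7987.6157×20/20 = 7987.6157 rpm, dir flips to −; running = −7987.6157
Stage 6 [88T→93T]: ω = 7987.6157×88/93 = 7558.1740 rpm, dir flips to +; running = +7558.1740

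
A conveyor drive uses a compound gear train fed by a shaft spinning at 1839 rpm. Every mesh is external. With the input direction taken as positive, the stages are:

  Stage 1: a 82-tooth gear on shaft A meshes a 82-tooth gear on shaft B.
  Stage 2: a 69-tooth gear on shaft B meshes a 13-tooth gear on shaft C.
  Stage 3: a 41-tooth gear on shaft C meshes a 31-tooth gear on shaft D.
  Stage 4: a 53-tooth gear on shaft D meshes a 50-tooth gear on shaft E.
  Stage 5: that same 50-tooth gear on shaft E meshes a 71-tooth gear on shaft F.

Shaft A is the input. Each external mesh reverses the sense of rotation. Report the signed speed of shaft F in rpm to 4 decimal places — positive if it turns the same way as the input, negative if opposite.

-9636.6736 rpm (opposite to input, |ω| = 9636.6736 rpm)

Stage 1 [82T→82T]: ω = 1839.0000×82/82 = 1839.0000 rpm, dir flips to −; running = −1839.0000
Stage 2 [69T→13T]: ω = 1839.0000×69/13 = 9760.8462 rpm, dir flips to +; running = +9760.8462
Stage 3 [41T→31T]: ω = 9760.8462×41/31 = 12909.5062 rpm, dir flips to −; running = −12909.5062
Stage 4 [53T→50T]: ω = 12909.5062×53/50 = 13684.0766 rpm, dir flips to +; running = +13684.0766
Stage 5 [50T→71T]: ω = 13684.0766×50/71 = 9636.6736 rpm, dir flips to −; running = −9636.6736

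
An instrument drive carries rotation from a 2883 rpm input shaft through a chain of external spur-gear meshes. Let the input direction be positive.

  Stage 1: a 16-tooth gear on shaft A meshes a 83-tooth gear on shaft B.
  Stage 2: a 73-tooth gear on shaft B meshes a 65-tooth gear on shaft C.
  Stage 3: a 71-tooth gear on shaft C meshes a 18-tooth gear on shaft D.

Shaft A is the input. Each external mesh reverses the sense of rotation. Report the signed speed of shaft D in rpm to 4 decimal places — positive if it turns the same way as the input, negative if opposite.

Stage 1 [16T→83T]: ω = 2883.0000×16/83 = 555.7590 rpm, dir flips to −; running = −555.7590
Stage 2 [73T→65T]: ω = 555.7590×73/65 = 624.1601 rpm, dir flips to +; running = +624.1601
Stage 3 [71T→18T]: ω = 624.1601×71/18 = 2461.9650 rpm, dir flips to −; running = −2461.9650

-2461.9650 rpm (opposite to input, |ω| = 2461.9650 rpm)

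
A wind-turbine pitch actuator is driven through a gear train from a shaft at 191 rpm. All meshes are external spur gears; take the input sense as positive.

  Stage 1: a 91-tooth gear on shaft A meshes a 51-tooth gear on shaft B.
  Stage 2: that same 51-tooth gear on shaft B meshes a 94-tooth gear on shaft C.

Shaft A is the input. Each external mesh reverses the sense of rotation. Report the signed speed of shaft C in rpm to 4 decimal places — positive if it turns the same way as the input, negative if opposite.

+184.9043 rpm (same as input, |ω| = 184.9043 rpm)

Stage 1 [91T→51T]: ω = 191.0000×91/51 = 340.8039 rpm, dir flips to −; running = −340.8039
Stage 2 [51T→94T]: ω = 340.8039×51/94 = 184.9043 rpm, dir flips to +; running = +184.9043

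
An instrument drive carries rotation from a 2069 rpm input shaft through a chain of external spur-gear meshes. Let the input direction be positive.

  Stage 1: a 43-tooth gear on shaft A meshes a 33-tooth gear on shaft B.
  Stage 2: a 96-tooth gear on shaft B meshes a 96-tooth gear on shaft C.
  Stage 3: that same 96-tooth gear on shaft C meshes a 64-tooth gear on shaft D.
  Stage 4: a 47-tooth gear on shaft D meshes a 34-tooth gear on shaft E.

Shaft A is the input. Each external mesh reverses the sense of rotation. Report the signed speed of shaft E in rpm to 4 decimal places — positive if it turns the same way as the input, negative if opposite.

+5590.1725 rpm (same as input, |ω| = 5590.1725 rpm)

Stage 1 [43T→33T]: ω = 2069.0000×43/33 = 2695.9697 rpm, dir flips to −; running = −2695.9697
Stage 2 [96T→96T]: ω = 2695.9697×96/96 = 2695.9697 rpm, dir flips to +; running = +2695.9697
Stage 3 [96T→64T]: ω = 2695.9697×96/64 = 4043.9545 rpm, dir flips to −; running = −4043.9545
Stage 4 [47T→34T]: ω = 4043.9545×47/34 = 5590.1725 rpm, dir flips to +; running = +5590.1725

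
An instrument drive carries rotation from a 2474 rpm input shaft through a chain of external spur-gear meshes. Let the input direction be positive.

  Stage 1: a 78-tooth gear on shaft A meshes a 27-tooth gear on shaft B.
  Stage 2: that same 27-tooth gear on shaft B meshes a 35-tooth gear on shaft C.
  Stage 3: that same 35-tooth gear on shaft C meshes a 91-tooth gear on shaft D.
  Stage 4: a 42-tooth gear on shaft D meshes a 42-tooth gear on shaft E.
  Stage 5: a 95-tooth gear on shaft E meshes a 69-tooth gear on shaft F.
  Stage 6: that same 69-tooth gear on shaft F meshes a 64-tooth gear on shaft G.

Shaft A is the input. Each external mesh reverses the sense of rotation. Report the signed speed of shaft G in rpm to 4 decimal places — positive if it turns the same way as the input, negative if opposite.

+3147.7232 rpm (same as input, |ω| = 3147.7232 rpm)

Stage 1 [78T→27T]: ω = 2474.0000×78/27 = 7147.1111 rpm, dir flips to −; running = −7147.1111
Stage 2 [27T→35T]: ω = 7147.1111×27/35 = 5513.4857 rpm, dir flips to +; running = +5513.4857
Stage 3 [35T→91T]: ω = 5513.4857×35/91 = 2120.5714 rpm, dir flips to −; running = −2120.5714
Stage 4 [42T→42T]: ω = 2120.5714×42/42 = 2120.5714 rpm, dir flips to +; running = +2120.5714
Stage 5 [95T→69T]: ω = 2120.5714×95/69 = 2919.6273 rpm, dir flips to −; running = −2919.6273
Stage 6 [69T→64T]: ω = 2919.6273×69/64 = 3147.7232 rpm, dir flips to +; running = +3147.7232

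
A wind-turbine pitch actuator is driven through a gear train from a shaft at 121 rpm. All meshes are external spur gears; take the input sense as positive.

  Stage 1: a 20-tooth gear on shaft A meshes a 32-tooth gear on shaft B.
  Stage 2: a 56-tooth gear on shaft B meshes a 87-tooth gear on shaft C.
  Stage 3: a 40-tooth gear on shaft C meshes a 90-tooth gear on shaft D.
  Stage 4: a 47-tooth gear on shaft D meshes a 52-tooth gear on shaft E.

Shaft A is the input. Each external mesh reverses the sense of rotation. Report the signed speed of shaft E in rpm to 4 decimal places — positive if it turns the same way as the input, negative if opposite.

Stage 1 [20T→32T]: ω = 121.0000×20/32 = 75.6250 rpm, dir flips to −; running = −75.6250
Stage 2 [56T→87T]: ω = 75.6250×56/87 = 48.6782 rpm, dir flips to +; running = +48.6782
Stage 3 [40T→90T]: ω = 48.6782×40/90 = 21.6347 rpm, dir flips to −; running = −21.6347
Stage 4 [47T→52T]: ω = 21.6347×47/52 = 19.5545 rpm, dir flips to +; running = +19.5545

+19.5545 rpm (same as input, |ω| = 19.5545 rpm)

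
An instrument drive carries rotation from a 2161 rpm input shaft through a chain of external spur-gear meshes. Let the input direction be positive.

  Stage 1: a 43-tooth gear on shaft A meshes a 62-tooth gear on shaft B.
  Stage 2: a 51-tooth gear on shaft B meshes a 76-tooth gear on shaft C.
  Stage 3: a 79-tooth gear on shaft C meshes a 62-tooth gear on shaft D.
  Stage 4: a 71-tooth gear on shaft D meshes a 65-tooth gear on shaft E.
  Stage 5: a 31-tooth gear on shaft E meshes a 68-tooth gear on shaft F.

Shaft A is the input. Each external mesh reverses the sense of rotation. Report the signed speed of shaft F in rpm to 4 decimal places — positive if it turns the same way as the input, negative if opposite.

-638.1478 rpm (opposite to input, |ω| = 638.1478 rpm)

Stage 1 [43T→62T]: ω = 2161.0000×43/62 = 1498.7581 rpm, dir flips to −; running = −1498.7581
Stage 2 [51T→76T]: ω = 1498.7581×51/76 = 1005.7455 rpm, dir flips to +; running = +1005.7455
Stage 3 [79T→62T]: ω = 1005.7455×79/62 = 1281.5145 rpm, dir flips to −; running = −1281.5145
Stage 4 [71T→65T]: ω = 1281.5145×71/65 = 1399.8081 rpm, dir flips to +; running = +1399.8081
Stage 5 [31T→68T]: ω = 1399.8081×31/68 = 638.1478 rpm, dir flips to −; running = −638.1478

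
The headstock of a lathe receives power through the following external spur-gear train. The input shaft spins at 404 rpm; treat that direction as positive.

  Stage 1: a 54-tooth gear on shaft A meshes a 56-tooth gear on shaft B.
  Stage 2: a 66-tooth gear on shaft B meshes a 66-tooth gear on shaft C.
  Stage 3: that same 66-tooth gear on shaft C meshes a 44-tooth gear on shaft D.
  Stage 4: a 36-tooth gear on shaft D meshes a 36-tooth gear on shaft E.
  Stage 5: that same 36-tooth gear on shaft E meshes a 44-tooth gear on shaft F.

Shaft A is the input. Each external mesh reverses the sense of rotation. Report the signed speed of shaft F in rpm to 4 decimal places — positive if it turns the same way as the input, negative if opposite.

Stage 1 [54T→56T]: ω = 404.0000×54/56 = 389.5714 rpm, dir flips to −; running = −389.5714
Stage 2 [66T→66T]: ω = 389.5714×66/66 = 389.5714 rpm, dir flips to +; running = +389.5714
Stage 3 [66T→44T]: ω = 389.5714×66/44 = 584.3571 rpm, dir flips to −; running = −584.3571
Stage 4 [36T→36T]: ω = 584.3571×36/36 = 584.3571 rpm, dir flips to +; running = +584.3571
Stage 5 [36T→44T]: ω = 584.3571×36/44 = 478.1104 rpm, dir flips to −; running = −478.1104

-478.1104 rpm (opposite to input, |ω| = 478.1104 rpm)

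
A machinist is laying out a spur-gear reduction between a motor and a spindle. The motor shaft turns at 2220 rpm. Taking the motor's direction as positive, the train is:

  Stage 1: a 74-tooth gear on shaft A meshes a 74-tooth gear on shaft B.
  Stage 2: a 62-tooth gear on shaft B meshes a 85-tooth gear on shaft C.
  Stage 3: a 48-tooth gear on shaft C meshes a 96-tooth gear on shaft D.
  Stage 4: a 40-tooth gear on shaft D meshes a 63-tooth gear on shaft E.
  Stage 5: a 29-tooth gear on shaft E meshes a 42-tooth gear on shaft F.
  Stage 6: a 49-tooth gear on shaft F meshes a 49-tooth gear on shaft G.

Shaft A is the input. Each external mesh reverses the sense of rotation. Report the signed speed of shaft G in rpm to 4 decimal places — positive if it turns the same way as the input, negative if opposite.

Stage 1 [74T→74T]: ω = 2220.0000×74/74 = 2220.0000 rpm, dir flips to −; running = −2220.0000
Stage 2 [62T→85T]: ω = 2220.0000×62/85 = 1619.2941 rpm, dir flips to +; running = +1619.2941
Stage 3 [48T→96T]: ω = 1619.2941×48/96 = 809.6471 rpm, dir flips to −; running = −809.6471
Stage 4 [40T→63T]: ω = 809.6471×40/63 = 514.0616 rpm, dir flips to +; running = +514.0616
Stage 5 [29T→42T]: ω = 514.0616×29/42 = 354.9473 rpm, dir flips to −; running = −354.9473
Stage 6 [49T→49T]: ω = 354.9473×49/49 = 354.9473 rpm, dir flips to +; running = +354.9473

+354.9473 rpm (same as input, |ω| = 354.9473 rpm)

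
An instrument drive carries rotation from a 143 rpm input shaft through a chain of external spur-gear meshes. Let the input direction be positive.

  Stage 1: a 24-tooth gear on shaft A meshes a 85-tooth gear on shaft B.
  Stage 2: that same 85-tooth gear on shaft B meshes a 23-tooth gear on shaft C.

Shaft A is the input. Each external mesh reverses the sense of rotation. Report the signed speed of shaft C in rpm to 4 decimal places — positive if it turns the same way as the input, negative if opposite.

Stage 1 [24T→85T]: ω = 143.0000×24/85 = 40.3765 rpm, dir flips to −; running = −40.3765
Stage 2 [85T→23T]: ω = 40.3765×85/23 = 149.2174 rpm, dir flips to +; running = +149.2174

+149.2174 rpm (same as input, |ω| = 149.2174 rpm)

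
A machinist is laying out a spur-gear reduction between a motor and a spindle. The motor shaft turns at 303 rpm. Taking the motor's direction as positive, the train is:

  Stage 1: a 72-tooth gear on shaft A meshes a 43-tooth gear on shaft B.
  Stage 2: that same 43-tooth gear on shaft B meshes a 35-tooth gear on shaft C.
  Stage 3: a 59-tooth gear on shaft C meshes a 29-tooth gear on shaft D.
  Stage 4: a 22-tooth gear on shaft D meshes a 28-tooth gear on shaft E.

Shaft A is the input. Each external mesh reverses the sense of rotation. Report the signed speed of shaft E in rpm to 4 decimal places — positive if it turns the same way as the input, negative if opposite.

+996.3817 rpm (same as input, |ω| = 996.3817 rpm)

Stage 1 [72T→43T]: ω = 303.0000×72/43 = 507.3488 rpm, dir flips to −; running = −507.3488
Stage 2 [43T→35T]: ω = 507.3488×43/35 = 623.3143 rpm, dir flips to +; running = +623.3143
Stage 3 [59T→29T]: ω = 623.3143×59/29 = 1268.1222 rpm, dir flips to −; running = −1268.1222
Stage 4 [22T→28T]: ω = 1268.1222×22/28 = 996.3817 rpm, dir flips to +; running = +996.3817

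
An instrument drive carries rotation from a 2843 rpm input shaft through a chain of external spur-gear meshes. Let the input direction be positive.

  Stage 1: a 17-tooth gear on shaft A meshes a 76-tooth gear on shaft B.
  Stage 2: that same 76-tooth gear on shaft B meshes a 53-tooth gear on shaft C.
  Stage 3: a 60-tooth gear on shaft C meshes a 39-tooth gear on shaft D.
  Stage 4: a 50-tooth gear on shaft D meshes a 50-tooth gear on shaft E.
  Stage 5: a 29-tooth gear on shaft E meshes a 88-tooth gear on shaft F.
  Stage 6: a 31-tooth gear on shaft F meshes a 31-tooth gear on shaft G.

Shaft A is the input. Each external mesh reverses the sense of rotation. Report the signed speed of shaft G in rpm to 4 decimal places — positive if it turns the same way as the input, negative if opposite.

+462.3298 rpm (same as input, |ω| = 462.3298 rpm)

Stage 1 [17T→76T]: ω = 2843.0000×17/76 = 635.9342 rpm, dir flips to −; running = −635.9342
Stage 2 [76T→53T]: ω = 635.9342×76/53 = 911.9057 rpm, dir flips to +; running = +911.9057
Stage 3 [60T→39T]: ω = 911.9057×60/39 = 1402.9318 rpm, dir flips to −; running = −1402.9318
Stage 4 [50T→50T]: ω = 1402.9318×50/50 = 1402.9318 rpm, dir flips to +; running = +1402.9318
Stage 5 [29T→88T]: ω = 1402.9318×29/88 = 462.3298 rpm, dir flips to −; running = −462.3298
Stage 6 [31T→31T]: ω = 462.3298×31/31 = 462.3298 rpm, dir flips to +; running = +462.3298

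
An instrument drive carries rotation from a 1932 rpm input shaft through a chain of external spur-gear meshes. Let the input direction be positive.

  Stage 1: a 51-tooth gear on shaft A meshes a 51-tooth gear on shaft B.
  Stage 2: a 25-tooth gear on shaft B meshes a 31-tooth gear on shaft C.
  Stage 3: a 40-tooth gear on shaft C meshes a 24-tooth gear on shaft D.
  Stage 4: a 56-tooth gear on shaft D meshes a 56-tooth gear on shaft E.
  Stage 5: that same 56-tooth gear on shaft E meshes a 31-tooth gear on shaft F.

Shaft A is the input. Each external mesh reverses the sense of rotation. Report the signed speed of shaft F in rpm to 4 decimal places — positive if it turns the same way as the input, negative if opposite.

-4690.9469 rpm (opposite to input, |ω| = 4690.9469 rpm)

Stage 1 [51T→51T]: ω = 1932.0000×51/51 = 1932.0000 rpm, dir flips to −; running = −1932.0000
Stage 2 [25T→31T]: ω = 1932.0000×25/31 = 1558.0645 rpm, dir flips to +; running = +1558.0645
Stage 3 [40T→24T]: ω = 1558.0645×40/24 = 2596.7742 rpm, dir flips to −; running = −2596.7742
Stage 4 [56T→56T]: ω = 2596.7742×56/56 = 2596.7742 rpm, dir flips to +; running = +2596.7742
Stage 5 [56T→31T]: ω = 2596.7742×56/31 = 4690.9469 rpm, dir flips to −; running = −4690.9469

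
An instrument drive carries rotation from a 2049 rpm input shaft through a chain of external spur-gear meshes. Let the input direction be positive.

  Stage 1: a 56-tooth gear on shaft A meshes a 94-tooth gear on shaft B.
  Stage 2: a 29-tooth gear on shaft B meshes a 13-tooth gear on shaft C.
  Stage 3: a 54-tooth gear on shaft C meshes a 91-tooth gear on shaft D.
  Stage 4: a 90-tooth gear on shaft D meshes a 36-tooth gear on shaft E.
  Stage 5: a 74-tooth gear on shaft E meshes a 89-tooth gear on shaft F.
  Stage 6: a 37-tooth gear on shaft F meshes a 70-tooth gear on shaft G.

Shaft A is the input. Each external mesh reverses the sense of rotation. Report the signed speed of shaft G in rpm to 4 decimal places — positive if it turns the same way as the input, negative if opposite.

Stage 1 [56T→94T]: ω = 2049.0000×56/94 = 1220.6809 rpm, dir flips to −; running = −1220.6809
Stage 2 [29T→13T]: ω = 1220.6809×29/13 = 2723.0573 rpm, dir flips to +; running = +2723.0573
Stage 3 [54T→91T]: ω = 2723.0573×54/91 = 1615.8801 rpm, dir flips to −; running = −1615.8801
Stage 4 [90T→36T]: ω = 1615.8801×90/36 = 4039.7004 rpm, dir flips to +; running = +4039.7004
Stage 5 [74T→89T]: ω = 4039.7004×74/89 = 3358.8520 rpm, dir flips to −; running = −3358.8520
Stage 6 [37T→70T]: ω = 3358.8520×37/70 = 1775.3932 rpm, dir flips to +; running = +1775.3932

+1775.3932 rpm (same as input, |ω| = 1775.3932 rpm)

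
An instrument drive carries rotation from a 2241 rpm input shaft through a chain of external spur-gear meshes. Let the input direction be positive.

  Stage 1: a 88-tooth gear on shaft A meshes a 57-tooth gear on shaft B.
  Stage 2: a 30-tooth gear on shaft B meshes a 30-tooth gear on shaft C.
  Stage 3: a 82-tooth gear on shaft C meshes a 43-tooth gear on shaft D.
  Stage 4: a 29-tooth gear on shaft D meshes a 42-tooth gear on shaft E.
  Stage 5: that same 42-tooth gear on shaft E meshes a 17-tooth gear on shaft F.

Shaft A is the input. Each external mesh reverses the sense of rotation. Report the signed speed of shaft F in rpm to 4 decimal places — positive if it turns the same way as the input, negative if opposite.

Stage 1 [88T→57T]: ω = 2241.0000×88/57 = 3459.7895 rpm, dir flips to −; running = −3459.7895
Stage 2 [30T→30T]: ω = 3459.7895×30/30 = 3459.7895 rpm, dir flips to +; running = +3459.7895
Stage 3 [82T→43T]: ω = 3459.7895×82/43 = 6597.7381 rpm, dir flips to −; running = −6597.7381
Stage 4 [29T→42T]: ω = 6597.7381×29/42 = 4555.5810 rpm, dir flips to +; running = +4555.5810
Stage 5 [42T→17T]: ω = 4555.5810×42/17 = 11254.9649 rpm, dir flips to −; running = −11254.9649

-11254.9649 rpm (opposite to input, |ω| = 11254.9649 rpm)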